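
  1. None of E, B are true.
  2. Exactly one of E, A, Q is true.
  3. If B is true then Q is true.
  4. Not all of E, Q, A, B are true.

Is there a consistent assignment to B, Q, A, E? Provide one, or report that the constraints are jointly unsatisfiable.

B = False, Q = False, A = True, E = False

  (1) {E, B}: 0 true — none ✓
  (2) {E, A, Q}: 1 true — exactly one ✓
  (3) B=F ⇒ Q: vacuous ✓
  (4) {E, Q, A, B}: 1/4 true — not all ✓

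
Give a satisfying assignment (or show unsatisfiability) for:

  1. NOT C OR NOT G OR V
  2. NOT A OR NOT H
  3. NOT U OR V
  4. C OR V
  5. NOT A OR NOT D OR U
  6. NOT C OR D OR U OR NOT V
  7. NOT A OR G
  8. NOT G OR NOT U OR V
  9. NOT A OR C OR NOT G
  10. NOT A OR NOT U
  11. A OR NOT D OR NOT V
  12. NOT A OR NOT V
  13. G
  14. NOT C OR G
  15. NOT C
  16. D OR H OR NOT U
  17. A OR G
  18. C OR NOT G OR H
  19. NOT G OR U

V = True, G = True, U = True, D = False, A = False, C = False, H = True

Unit clause (G) forces G = True.
Unit clause (NOT C) forces C = False.
In (C OR NOT G OR H) only H is left, so H = True.
In (NOT G OR U) only U is left, so U = True.
In (NOT A OR NOT H) only NOT A is left, so A = False.
In (NOT U OR V) only V is left, so V = True.
In (A OR NOT D OR NOT V) only NOT D is left, so D = False.
All clauses satisfied.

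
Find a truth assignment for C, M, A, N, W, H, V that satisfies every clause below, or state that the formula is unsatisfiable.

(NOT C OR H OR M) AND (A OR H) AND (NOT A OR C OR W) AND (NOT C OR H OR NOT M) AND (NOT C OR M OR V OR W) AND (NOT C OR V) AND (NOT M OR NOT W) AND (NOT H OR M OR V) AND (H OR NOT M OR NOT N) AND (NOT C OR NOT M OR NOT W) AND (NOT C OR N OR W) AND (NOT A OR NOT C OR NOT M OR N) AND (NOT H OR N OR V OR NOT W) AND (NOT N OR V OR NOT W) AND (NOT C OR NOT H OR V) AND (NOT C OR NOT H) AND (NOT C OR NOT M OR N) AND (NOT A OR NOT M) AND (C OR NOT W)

Try C = True:
  (NOT C OR V) forces V = True.
  (NOT C OR NOT H) forces H = False.
  (NOT C OR H OR M) forces M = True.
  clause (NOT C OR H OR NOT M) is falsified — backtrack.
So C = False.
  then (C OR NOT W) forces W = False.
  then (NOT A OR C OR W) forces A = False.
  then (A OR H) forces H = True.
Set M = True.
Set N = False.
Set V = True.
All clauses satisfied.

C = False; M = True; A = False; N = False; W = False; H = True; V = True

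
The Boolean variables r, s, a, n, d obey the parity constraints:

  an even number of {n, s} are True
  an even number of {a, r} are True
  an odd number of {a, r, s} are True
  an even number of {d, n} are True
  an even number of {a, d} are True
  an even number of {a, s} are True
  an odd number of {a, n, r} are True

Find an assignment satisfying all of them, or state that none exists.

r: True; s: True; a: True; n: True; d: True

{n, s}: 2 true → even ✓
{a, r}: 2 true → even ✓
{a, r, s}: 3 true → odd ✓
{d, n}: 2 true → even ✓
{a, d}: 2 true → even ✓
{a, s}: 2 true → even ✓
{a, n, r}: 3 true → odd ✓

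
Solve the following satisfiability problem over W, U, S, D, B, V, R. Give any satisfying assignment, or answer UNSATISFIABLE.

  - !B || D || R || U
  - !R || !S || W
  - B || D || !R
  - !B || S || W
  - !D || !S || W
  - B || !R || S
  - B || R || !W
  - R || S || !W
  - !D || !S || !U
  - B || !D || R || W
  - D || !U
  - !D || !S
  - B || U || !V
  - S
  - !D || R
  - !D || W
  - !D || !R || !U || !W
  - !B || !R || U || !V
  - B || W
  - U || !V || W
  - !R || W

Unit clause (S) forces S = True.
In (!D || !S) only !D is left, so D = False.
In (D || !U) only !U is left, so U = False.
Set W = True.
Try B = False:
  (B || D || !R) forces R = False.
  clause (B || R || !W) is falsified — backtrack.
So B = True.
  then (!B || D || R || U) forces R = True.
  then (!B || !R || U || !V) forces V = False.
All clauses satisfied.

W: True; U: False; S: True; D: False; B: True; V: False; R: True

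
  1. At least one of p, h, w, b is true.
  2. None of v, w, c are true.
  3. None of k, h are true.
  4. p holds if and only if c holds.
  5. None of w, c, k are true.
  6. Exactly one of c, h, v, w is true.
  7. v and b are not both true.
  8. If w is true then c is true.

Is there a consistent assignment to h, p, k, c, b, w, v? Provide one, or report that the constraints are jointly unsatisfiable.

Case h = True:
  Constraint (3) is violated (h=T) — contradiction.
Case h = False:
  (2) forces v = False.
  (2) forces w = False.
  (2) forces c = False.
  Constraint (6) is violated (c=F, h=F, v=F, w=F) — contradiction.
Both cases fail — unsatisfiable.

UNSATISFIABLE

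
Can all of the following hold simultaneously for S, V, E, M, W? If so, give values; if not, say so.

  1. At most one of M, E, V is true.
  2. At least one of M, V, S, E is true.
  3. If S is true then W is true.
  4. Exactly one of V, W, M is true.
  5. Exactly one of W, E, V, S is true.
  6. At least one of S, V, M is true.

S = False, V = True, E = False, M = False, W = False

  (1) {M, E, V}: 1 true — at most one ✓
  (2) {M, V, S, E}: 1 true — at least one ✓
  (3) S=F ⇒ W: vacuous ✓
  (4) {V, W, M}: 1 true — exactly one ✓
  (5) {W, E, V, S}: 1 true — exactly one ✓
  (6) {S, V, M}: 1 true — at least one ✓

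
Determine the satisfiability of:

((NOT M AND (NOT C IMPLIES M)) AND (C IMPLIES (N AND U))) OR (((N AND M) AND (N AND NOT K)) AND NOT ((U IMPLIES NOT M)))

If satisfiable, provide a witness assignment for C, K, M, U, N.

C: True; K: False; M: True; U: True; N: True

  ((NOT M AND (NOT C IMPLIES M)) AND (C IMPLIES (N AND U))) OR (((N AND M) AND (N AND NOT K)) AND NOT ((U IMPLIES NOT M))) = True
    (NOT M AND (NOT C IMPLIES M)) AND (C IMPLIES (N AND U)) = False
      NOT M AND (NOT C IMPLIES M) = False
        NOT M = False
        NOT C IMPLIES M = True
          NOT C = False
      C IMPLIES (N AND U) = True
        N AND U = True
    ((N AND M) AND (N AND NOT K)) AND NOT ((U IMPLIES NOT M)) = True
      (N AND M) AND (N AND NOT K) = True
        N AND M = True
        N AND NOT K = True
          NOT K = True
      NOT ((U IMPLIES NOT M)) = True
        U IMPLIES NOT M = False
          NOT M = False
The formula evaluates to True.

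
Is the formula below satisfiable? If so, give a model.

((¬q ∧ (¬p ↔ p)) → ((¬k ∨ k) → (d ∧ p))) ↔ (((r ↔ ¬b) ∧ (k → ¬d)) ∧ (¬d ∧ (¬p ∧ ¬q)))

q = False; d = False; k = True; p = False; r = True; b = False

  ((¬q ∧ (¬p ↔ p)) → ((¬k ∨ k) → (d ∧ p))) ↔ (((r ↔ ¬b) ∧ (k → ¬d)) ∧ (¬d ∧ (¬p ∧ ¬q))) = True
    (¬q ∧ (¬p ↔ p)) → ((¬k ∨ k) → (d ∧ p)) = True
      ¬q ∧ (¬p ↔ p) = False
        ¬q = True
        ¬p ↔ p = False
          ¬p = True
      (¬k ∨ k) → (d ∧ p) = False
        ¬k ∨ k = True
          ¬k = False
        d ∧ p = False
    ((r ↔ ¬b) ∧ (k → ¬d)) ∧ (¬d ∧ (¬p ∧ ¬q)) = True
      (r ↔ ¬b) ∧ (k → ¬d) = True
        r ↔ ¬b = True
          ¬b = True
        k → ¬d = True
          ¬d = True
      ¬d ∧ (¬p ∧ ¬q) = True
        ¬d = True
        ¬p ∧ ¬q = True
          ¬p = True
          ¬q = True
The formula evaluates to True.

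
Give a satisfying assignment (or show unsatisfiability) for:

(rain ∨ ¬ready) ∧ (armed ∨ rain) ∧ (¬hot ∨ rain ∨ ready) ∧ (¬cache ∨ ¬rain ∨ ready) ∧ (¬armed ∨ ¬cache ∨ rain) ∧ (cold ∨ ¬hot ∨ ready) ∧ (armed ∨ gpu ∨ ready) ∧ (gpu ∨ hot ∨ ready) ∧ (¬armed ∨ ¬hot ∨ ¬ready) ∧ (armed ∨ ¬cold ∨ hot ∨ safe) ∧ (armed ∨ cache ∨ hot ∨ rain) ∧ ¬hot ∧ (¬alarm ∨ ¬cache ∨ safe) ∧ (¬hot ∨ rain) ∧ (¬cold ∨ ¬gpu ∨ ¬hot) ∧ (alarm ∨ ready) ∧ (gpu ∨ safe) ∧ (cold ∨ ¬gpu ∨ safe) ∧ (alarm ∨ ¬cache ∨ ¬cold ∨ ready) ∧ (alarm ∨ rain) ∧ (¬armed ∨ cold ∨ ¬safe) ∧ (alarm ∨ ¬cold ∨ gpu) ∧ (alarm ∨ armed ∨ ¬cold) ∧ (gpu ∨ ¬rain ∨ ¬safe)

Unit clause (¬hot) forces hot = False.
Set cold = False.
Set ready = True.
  then (rain ∨ ¬ready) forces rain = True.
Set armed = False.
Try gpu = False:
  (gpu ∨ safe) forces safe = True.
  clause (gpu ∨ ¬rain ∨ ¬safe) is falsified — backtrack.
So gpu = True.
  then (cold ∨ ¬gpu ∨ safe) forces safe = True.
Set alarm = True.
Set cache = True.
All clauses satisfied.

hot: False; cold: False; ready: True; armed: False; gpu: True; rain: True; alarm: True; cache: True; safe: True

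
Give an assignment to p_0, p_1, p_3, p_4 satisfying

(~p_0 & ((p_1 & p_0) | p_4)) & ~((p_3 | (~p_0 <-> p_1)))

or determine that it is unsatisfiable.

p_0 = False; p_1 = False; p_3 = False; p_4 = True

  ~p_0 & ((p_1 & p_0) | p_4) = True
    ~p_0 = True
    (p_1 & p_0) | p_4 = True
      p_1 & p_0 = False
  ~((p_3 | (~p_0 <-> p_1))) = True
    p_3 | (~p_0 <-> p_1) = False
      ~p_0 <-> p_1 = False
        ~p_0 = True
Both conjuncts True, so the formula holds.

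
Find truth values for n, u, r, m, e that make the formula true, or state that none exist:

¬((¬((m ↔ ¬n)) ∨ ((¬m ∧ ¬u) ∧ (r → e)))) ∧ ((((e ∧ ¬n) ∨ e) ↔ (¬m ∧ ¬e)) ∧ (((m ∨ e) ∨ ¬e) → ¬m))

Case m = True: the conjunct ((m ∨ e) ∨ ¬e) → ¬m becomes (True ∨ ¬e) → ¬True = False.
Case m = False: the formula simplifies to ¬((¬n ∨ (¬u ∧ (r → e)))) ∧ (((e ∧ ¬n) ∨ e) ↔ ¬e).
  e = True: the conjunct ((e ∧ ¬n) ∨ e) ↔ ¬e becomes (¬n ∨ True) ↔ ¬True = False.
  e = False: the conjunct ((e ∧ ¬n) ∨ e) ↔ ¬e becomes (False ∨ False) ↔ ¬False = False.
Both cases fail — unsatisfiable.

The formula is unsatisfiable.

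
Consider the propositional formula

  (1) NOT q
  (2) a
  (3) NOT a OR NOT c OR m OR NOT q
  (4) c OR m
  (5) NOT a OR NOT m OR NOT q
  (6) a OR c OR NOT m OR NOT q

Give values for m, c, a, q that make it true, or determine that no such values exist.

m=F; c=T; a=T; q=F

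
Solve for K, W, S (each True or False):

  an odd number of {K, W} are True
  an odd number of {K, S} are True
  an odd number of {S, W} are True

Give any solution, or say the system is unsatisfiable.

No satisfying assignment exists.

Adding constraints 1, 2, 3 mod 2: every variable appears an even number of times on the left, so the left side is 0.
But the right sides sum to 1 (mod 2). 0 ≠ 1 — the system is inconsistent.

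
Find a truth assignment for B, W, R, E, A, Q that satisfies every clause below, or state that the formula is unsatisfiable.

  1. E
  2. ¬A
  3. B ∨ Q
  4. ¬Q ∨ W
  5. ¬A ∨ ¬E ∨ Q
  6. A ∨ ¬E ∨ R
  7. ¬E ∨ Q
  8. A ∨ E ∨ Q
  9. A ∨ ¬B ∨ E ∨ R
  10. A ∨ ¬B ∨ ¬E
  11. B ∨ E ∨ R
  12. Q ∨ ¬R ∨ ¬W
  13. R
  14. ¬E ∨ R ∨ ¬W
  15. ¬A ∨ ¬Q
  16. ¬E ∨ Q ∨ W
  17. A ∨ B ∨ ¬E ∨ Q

B = False; W = True; R = True; E = True; A = False; Q = True

Unit clause (E) forces E = True.
Unit clause (¬A) forces A = False.
In (A ∨ ¬E ∨ R) only R is left, so R = True.
In (¬E ∨ Q) only Q is left, so Q = True.
In (A ∨ ¬B ∨ ¬E) only ¬B is left, so B = False.
In (¬Q ∨ W) only W is left, so W = True.
All clauses satisfied.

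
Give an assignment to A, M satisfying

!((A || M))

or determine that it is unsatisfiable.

A: False, M: False

  !((A || M)) = True
    A || M = False
The formula evaluates to True.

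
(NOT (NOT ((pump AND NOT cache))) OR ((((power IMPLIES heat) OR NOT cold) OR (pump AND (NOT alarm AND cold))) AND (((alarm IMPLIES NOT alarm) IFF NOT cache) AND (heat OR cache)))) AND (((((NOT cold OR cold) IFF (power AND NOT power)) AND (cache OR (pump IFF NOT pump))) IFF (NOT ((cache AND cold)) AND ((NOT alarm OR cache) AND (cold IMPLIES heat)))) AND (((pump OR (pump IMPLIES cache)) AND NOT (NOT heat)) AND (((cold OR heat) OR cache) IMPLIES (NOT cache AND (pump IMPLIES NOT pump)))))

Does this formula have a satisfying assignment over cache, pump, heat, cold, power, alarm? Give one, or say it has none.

Case heat = True: the formula simplifies to (NOT (NOT ((pump AND NOT cache))) OR ((alarm IMPLIES NOT alarm) IFF NOT cache)) AND (((((NOT cold OR cold) IFF (power AND NOT power)) AND (cache OR (pump IFF NOT pump))) IFF (NOT ((cache AND cold)) AND (NOT alarm OR cache))) AND ((pump OR (pump IMPLIES cache)) AND (NOT cache AND (pump IMPLIES NOT pump)))).
  pump = True: the conjunct pump IMPLIES NOT pump becomes True IMPLIES NOT True = False.
  pump = False: simplifies to ((alarm IMPLIES NOT alarm) IFF NOT cache) AND (((((NOT cold OR cold) IFF (power AND NOT power)) AND cache) IFF (NOT ((cache AND cold)) AND (NOT alarm OR cache))) AND NOT cache).
    cache = True: the conjunct NOT cache is False.
    cache = False: simplifies to (alarm IMPLIES NOT alarm) AND alarm.
      alarm = True: the conjunct alarm IMPLIES NOT alarm becomes True IMPLIES NOT True = False.
      alarm = False: the conjunct alarm is False.
Case heat = False: the conjunct NOT (NOT heat) becomes NOT (NOT False) = False.
Both cases fail — unsatisfiable.

Unsatisfiable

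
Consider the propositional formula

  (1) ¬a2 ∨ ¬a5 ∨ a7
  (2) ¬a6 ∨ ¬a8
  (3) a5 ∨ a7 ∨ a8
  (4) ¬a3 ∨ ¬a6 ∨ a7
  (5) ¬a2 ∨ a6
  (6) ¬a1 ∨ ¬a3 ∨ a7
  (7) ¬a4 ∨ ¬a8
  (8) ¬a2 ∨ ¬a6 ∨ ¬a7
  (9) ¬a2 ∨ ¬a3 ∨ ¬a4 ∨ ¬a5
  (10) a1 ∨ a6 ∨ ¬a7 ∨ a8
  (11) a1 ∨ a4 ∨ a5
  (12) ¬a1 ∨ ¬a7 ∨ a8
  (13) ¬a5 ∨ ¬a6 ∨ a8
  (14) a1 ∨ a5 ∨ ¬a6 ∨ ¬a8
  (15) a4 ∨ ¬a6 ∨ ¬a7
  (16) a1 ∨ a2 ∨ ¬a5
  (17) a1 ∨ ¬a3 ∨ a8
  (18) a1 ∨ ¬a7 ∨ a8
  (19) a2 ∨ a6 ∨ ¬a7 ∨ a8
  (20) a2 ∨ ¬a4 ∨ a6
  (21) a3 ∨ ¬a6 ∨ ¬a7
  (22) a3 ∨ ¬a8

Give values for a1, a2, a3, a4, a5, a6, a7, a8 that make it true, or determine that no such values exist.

a1 = True, a2 = False, a3 = True, a4 = False, a5 = True, a6 = False, a7 = True, a8 = True

Set a1 = True.
Try a2 = True:
  (¬a2 ∨ a6) forces a6 = True.
  (¬a6 ∨ ¬a8) forces a8 = False.
  (¬a2 ∨ ¬a6 ∨ ¬a7) forces a7 = False.
  (¬a2 ∨ ¬a5 ∨ a7) forces a5 = False.
  clause (a5 ∨ a7 ∨ a8) is falsified — backtrack.
So a2 = False.
Set a3 = True.
  then (¬a1 ∨ ¬a3 ∨ a7) forces a7 = True.
  then (¬a1 ∨ ¬a7 ∨ a8) forces a8 = True.
  then (¬a6 ∨ ¬a8) forces a6 = False.
  then (¬a4 ∨ ¬a8) forces a4 = False.
Set a5 = True.
All clauses satisfied.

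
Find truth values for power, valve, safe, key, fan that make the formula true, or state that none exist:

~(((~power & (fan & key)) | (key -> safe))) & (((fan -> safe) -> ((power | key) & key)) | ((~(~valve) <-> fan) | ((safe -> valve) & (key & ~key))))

power = False, valve = True, safe = False, key = True, fan = False

  ~(((~power & (fan & key)) | (key -> safe))) = True
    (~power & (fan & key)) | (key -> safe) = False
      ~power & (fan & key) = False
        ~power = True
        fan & key = False
      key -> safe = False
  ((fan -> safe) -> ((power | key) & key)) | ((~(~valve) <-> fan) | ((safe -> valve) & (key & ~key))) = True
    (fan -> safe) -> ((power | key) & key) = True
      fan -> safe = True
      (power | key) & key = True
        power | key = True
    (~(~valve) <-> fan) | ((safe -> valve) & (key & ~key)) = False
      ~(~valve) <-> fan = False
        ~(~valve) = True
          ~valve = False
      (safe -> valve) & (key & ~key) = False
        safe -> valve = True
        key & ~key = False
          ~key = False
Both conjuncts True, so the formula holds.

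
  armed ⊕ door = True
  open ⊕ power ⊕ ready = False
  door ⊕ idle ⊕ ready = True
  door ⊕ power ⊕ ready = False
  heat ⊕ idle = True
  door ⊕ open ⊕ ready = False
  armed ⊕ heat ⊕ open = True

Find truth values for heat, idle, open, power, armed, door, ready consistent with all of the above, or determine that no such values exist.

heat=F, idle=T, open=F, power=F, armed=T, door=F, ready=F

armed ⊕ door = T ⊕ F = True ✓
open ⊕ power ⊕ ready = F ⊕ F ⊕ F = False ✓
door ⊕ idle ⊕ ready = F ⊕ T ⊕ F = True ✓
door ⊕ power ⊕ ready = F ⊕ F ⊕ F = False ✓
heat ⊕ idle = F ⊕ T = True ✓
door ⊕ open ⊕ ready = F ⊕ F ⊕ F = False ✓
armed ⊕ heat ⊕ open = T ⊕ F ⊕ F = True ✓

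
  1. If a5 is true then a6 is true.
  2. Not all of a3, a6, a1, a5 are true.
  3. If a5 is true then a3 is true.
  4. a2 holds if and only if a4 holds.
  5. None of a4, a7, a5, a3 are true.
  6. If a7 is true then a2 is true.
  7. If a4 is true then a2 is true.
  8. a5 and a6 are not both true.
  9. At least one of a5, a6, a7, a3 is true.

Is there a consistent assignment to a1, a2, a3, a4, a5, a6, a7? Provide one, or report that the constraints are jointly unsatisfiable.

a1 = False, a2 = False, a3 = False, a4 = False, a5 = False, a6 = True, a7 = False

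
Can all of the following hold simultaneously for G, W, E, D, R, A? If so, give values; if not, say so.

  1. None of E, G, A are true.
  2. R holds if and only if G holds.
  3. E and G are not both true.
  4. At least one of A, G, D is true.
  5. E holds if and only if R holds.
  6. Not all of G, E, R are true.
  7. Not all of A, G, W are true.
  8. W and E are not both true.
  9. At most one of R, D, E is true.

G: False; W: False; E: False; D: True; R: False; A: False

  (1) {E, G, A}: 0 true — none ✓
  (2) R=F, G=F — same ✓
  (3) E=F, G=F — not both ✓
  (4) {A, G, D}: 1 true — at least one ✓
  (5) E=F, R=F — same ✓
  (6) {G, E, R}: 0/3 true — not all ✓
  (7) {A, G, W}: 0/3 true — not all ✓
  (8) W=F, E=F — not both ✓
  (9) {R, D, E}: 1 true — at most one ✓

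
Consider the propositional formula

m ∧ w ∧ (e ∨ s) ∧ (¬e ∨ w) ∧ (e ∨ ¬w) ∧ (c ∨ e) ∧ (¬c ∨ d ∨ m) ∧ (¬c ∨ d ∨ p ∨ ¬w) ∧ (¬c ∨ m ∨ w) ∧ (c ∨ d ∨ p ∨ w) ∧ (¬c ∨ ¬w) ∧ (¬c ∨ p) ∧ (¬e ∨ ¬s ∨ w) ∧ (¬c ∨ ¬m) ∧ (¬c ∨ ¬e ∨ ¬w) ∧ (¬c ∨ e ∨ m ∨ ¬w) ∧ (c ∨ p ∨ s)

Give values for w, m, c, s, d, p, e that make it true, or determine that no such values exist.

Unit clause (m) forces m = True.
Unit clause (w) forces w = True.
In (e ∨ ¬w) only e is left, so e = True.
In (¬c ∨ ¬w) only ¬c is left, so c = False.
Set s = False.
  then (c ∨ p ∨ s) forces p = True.
Set d = False.
All clauses satisfied.

w = True, m = True, c = False, s = False, d = False, p = True, e = True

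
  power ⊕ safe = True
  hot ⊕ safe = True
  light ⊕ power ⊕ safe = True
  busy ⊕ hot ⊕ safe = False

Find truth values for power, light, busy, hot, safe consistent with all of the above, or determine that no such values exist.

power=T; light=F; busy=T; hot=T; safe=F

power ⊕ safe = T ⊕ F = True ✓
hot ⊕ safe = T ⊕ F = True ✓
light ⊕ power ⊕ safe = F ⊕ T ⊕ F = True ✓
busy ⊕ hot ⊕ safe = T ⊕ T ⊕ F = False ✓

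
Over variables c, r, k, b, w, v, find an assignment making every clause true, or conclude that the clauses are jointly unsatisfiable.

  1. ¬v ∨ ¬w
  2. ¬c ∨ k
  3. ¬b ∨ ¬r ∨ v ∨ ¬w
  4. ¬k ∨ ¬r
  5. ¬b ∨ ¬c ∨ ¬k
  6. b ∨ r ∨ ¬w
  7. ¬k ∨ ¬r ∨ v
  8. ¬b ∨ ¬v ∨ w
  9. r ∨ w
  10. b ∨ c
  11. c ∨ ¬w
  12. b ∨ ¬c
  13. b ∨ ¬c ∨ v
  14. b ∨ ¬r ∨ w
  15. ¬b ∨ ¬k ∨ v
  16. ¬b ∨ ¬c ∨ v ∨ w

Try c = True:
  (¬c ∨ k) forces k = True.
  (¬k ∨ ¬r) forces r = False.
  (¬b ∨ ¬c ∨ ¬k) forces b = False.
  clause (b ∨ ¬c) is falsified — backtrack.
So c = False.
  then (b ∨ c) forces b = True.
  then (c ∨ ¬w) forces w = False.
  then (¬b ∨ ¬v ∨ w) forces v = False.
  then (r ∨ w) forces r = True.
  then (¬b ∨ ¬k ∨ v) forces k = False.
All clauses satisfied.

c = False, r = True, k = False, b = True, w = False, v = False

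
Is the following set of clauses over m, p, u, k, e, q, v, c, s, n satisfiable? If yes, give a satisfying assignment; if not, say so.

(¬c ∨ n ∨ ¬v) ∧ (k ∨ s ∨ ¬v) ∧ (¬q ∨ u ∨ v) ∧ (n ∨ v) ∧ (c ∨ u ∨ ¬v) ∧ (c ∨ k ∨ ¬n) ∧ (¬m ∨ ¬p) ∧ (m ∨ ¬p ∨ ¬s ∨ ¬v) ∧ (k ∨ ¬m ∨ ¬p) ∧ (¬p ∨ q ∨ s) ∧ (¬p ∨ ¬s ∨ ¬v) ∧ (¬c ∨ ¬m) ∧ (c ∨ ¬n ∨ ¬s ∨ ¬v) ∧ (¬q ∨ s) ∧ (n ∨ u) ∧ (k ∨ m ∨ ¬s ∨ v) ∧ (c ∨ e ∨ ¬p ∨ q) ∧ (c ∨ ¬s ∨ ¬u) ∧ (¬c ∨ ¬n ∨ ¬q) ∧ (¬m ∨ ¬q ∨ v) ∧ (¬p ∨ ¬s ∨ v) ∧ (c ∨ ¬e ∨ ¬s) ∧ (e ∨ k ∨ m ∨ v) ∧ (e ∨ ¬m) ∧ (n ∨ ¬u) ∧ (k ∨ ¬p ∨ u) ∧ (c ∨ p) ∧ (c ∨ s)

Set m = False.
Set p = False.
  then (c ∨ p) forces c = True.
Set u = True.
  then (n ∨ ¬u) forces n = True.
  then (¬c ∨ ¬n ∨ ¬q) forces q = False.
Set k = True.
Set e = True.
Set v = True.
Set s = True.
All clauses satisfied.

m = False; p = False; u = True; k = True; e = True; q = False; v = True; c = True; s = True; n = True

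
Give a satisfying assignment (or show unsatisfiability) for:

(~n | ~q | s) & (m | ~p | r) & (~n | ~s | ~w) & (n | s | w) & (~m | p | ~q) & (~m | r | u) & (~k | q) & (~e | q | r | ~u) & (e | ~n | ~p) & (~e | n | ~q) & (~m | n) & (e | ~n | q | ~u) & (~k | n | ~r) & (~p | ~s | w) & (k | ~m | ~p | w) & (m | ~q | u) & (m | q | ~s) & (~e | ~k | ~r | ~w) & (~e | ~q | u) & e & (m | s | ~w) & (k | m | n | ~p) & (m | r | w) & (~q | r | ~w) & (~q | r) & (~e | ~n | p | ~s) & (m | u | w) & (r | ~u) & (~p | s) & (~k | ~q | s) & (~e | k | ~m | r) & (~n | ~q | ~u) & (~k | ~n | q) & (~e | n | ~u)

r = True, n = True, p = False, m = True, u = True, s = False, k = False, q = False, w = False, e = True

Unit clause (e) forces e = True.
Set r = True.
Set n = True.
Try p = True:
  (~p | s) forces s = True.
  (~n | ~s | ~w) forces w = False.
  clause (~p | ~s | w) is falsified — backtrack.
So p = False.
  then (~e | ~n | p | ~s) forces s = False.
  then (~n | ~q | s) forces q = False.
  then (~k | q) forces k = False.
Set m = True.
Set u = True.
Set w = False.
All clauses satisfied.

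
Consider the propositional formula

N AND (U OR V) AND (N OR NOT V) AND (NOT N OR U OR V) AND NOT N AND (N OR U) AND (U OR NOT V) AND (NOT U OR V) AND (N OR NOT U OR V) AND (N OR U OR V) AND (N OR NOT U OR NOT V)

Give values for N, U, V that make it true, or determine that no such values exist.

Case N = True:
  Clause (NOT N) is falsified — contradiction.
Case N = False:
  Clause (N) is falsified — contradiction.
Both cases fail, so the formula is unsatisfiable.

Unsatisfiable — no assignment works.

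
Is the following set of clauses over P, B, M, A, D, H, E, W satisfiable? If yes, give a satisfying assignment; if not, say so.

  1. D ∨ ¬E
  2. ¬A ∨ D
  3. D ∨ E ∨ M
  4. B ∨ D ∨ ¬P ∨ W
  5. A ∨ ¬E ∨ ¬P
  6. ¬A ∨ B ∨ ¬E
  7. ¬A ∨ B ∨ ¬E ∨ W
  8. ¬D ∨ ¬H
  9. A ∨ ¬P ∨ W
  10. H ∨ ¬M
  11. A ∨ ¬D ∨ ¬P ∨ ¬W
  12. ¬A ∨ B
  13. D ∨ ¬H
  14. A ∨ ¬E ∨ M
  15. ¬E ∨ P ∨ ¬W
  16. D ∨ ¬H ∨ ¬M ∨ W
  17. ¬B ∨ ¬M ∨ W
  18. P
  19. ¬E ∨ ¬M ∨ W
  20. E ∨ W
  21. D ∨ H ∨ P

P=T; B=T; M=F; A=T; D=T; H=F; E=T; W=T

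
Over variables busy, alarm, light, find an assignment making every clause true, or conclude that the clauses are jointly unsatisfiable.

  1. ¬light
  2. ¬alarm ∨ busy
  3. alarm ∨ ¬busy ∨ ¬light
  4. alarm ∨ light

Unit clause (¬light) forces light = False.
In (alarm ∨ light) only alarm is left, so alarm = True.
In (¬alarm ∨ busy) only busy is left, so busy = True.
Check each clause:
  (¬light): ¬light holds.
  (¬alarm ∨ busy): busy holds.
  (alarm ∨ ¬busy ∨ ¬light): alarm holds.
  (alarm ∨ light): alarm holds.
All clauses satisfied.

busy=T, alarm=T, light=F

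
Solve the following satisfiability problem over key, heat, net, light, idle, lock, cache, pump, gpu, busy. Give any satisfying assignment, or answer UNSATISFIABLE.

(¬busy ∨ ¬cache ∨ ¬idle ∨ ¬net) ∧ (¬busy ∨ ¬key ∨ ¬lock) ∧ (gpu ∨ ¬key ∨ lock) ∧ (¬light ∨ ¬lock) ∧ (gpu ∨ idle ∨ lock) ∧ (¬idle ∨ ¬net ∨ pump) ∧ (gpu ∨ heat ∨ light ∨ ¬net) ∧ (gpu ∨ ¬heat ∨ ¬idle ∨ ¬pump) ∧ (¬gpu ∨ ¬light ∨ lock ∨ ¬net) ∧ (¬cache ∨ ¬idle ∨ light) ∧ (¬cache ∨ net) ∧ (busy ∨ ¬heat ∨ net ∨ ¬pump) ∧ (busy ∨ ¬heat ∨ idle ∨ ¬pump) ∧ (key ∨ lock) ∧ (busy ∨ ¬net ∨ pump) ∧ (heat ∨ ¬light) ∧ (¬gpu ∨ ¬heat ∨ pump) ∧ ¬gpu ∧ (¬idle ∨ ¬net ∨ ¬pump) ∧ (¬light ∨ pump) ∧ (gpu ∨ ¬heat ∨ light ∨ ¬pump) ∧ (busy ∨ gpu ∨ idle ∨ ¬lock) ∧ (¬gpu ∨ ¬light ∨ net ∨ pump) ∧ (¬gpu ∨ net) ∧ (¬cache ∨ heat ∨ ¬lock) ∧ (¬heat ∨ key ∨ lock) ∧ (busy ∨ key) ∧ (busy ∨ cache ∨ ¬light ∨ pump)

key = False; heat = False; net = False; light = False; idle = False; lock = True; cache = False; pump = True; gpu = False; busy = True

Unit clause (¬gpu) forces gpu = False.
Set key = False.
  then (key ∨ lock) forces lock = True.
  then (busy ∨ key) forces busy = True.
  then (¬light ∨ ¬lock) forces light = False.
Set heat = False.
  then (gpu ∨ heat ∨ light ∨ ¬net) forces net = False.
  then (¬cache ∨ net) forces cache = False.
Set idle = False.
Set pump = True.
All clauses satisfied.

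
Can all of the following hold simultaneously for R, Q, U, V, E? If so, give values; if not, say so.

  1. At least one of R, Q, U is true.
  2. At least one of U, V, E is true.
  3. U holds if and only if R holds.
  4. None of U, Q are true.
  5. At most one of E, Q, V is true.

Unsatisfiable — no assignment works.

Case Q = True:
  Constraint (4) is violated (Q=T) — contradiction.
Case Q = False:
  (4) forces U = False.
  (1) with Q=F, U=F forces R = True.
  Constraint (3) is violated (U=F, R=T) — contradiction.
Both cases fail — unsatisfiable.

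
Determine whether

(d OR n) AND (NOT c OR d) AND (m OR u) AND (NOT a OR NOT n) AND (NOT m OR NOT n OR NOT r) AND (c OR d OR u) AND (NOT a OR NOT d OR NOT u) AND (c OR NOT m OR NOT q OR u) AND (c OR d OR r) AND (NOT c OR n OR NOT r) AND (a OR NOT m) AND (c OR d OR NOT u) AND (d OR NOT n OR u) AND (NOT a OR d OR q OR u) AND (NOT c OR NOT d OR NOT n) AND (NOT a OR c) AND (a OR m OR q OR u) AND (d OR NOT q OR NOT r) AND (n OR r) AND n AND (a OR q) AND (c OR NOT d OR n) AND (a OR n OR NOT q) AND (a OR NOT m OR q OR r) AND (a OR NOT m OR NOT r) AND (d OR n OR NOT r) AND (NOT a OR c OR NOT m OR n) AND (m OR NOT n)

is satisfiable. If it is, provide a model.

Case n = True:
  (NOT a OR NOT n) forces a = False.
  (a OR NOT m) forces m = False.
  Clause (m OR NOT n) is falsified — contradiction.
Case n = False:
  Clause (n) is falsified — contradiction.
Both cases fail, so the formula is unsatisfiable.

Unsatisfiable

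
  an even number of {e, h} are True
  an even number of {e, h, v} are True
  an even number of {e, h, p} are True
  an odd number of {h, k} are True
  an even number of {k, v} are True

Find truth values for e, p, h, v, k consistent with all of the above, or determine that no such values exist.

e=T, p=F, h=T, v=F, k=F

{e, h}: 2 true → even ✓
{e, h, v}: 2 true → even ✓
{e, h, p}: 2 true → even ✓
{h, k}: 1 true → odd ✓
{k, v}: 0 true → even ✓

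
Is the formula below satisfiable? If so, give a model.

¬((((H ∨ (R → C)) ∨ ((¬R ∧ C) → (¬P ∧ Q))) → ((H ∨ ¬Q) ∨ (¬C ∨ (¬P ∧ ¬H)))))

P: True, R: True, H: False, Q: True, C: True

  ¬((((H ∨ (R → C)) ∨ ((¬R ∧ C) → (¬P ∧ Q))) → ((H ∨ ¬Q) ∨ (¬C ∨ (¬P ∧ ¬H))))) = True
    ((H ∨ (R → C)) ∨ ((¬R ∧ C) → (¬P ∧ Q))) → ((H ∨ ¬Q) ∨ (¬C ∨ (¬P ∧ ¬H))) = False
      (H ∨ (R → C)) ∨ ((¬R ∧ C) → (¬P ∧ Q)) = True
        H ∨ (R → C) = True
          R → C = True
        (¬R ∧ C) → (¬P ∧ Q) = True
          ¬R ∧ C = False
            ¬R = False
          ¬P ∧ Q = False
            ¬P = False
      (H ∨ ¬Q) ∨ (¬C ∨ (¬P ∧ ¬H)) = False
        H ∨ ¬Q = False
          ¬Q = False
        ¬C ∨ (¬P ∧ ¬H) = False
          ¬C = False
          ¬P ∧ ¬H = False
            ¬P = False
            ¬H = True
The formula evaluates to True.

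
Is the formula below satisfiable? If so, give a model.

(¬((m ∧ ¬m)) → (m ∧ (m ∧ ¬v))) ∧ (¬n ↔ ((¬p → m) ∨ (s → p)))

s = True; n = False; v = False; p = True; m = True

  ¬((m ∧ ¬m)) → (m ∧ (m ∧ ¬v)) = True
    ¬((m ∧ ¬m)) = True
      m ∧ ¬m = False
        ¬m = False
    m ∧ (m ∧ ¬v) = True
      m ∧ ¬v = True
        ¬v = True
  ¬n ↔ ((¬p → m) ∨ (s → p)) = True
    ¬n = True
    (¬p → m) ∨ (s → p) = True
      ¬p → m = True
        ¬p = False
      s → p = True
Both conjuncts True, so the formula holds.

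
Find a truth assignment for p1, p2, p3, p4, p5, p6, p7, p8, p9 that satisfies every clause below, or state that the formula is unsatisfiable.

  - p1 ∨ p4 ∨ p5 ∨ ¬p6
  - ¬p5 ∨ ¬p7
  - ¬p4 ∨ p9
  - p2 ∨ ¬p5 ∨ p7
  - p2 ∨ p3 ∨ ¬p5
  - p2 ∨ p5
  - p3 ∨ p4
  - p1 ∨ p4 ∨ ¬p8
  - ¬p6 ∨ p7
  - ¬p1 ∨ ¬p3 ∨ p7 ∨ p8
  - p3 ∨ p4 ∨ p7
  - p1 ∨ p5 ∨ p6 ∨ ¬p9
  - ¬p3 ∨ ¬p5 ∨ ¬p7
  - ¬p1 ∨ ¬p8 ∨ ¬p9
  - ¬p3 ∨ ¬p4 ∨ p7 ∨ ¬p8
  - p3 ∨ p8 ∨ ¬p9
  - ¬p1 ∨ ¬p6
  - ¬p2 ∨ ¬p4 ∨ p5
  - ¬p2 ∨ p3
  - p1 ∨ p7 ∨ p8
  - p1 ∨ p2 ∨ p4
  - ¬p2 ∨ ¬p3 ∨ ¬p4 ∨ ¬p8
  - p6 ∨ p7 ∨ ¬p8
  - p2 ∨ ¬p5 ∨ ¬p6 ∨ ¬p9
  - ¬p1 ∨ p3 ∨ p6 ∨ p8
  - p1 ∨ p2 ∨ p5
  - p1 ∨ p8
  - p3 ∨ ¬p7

Set p1 = True.
  then (¬p1 ∨ ¬p6) forces p6 = False.
Try p2 = False:
  (p2 ∨ p5) forces p5 = True.
  (¬p5 ∨ ¬p7) forces p7 = False.
  clause (p2 ∨ ¬p5 ∨ p7) is falsified — backtrack.
So p2 = True.
  then (¬p2 ∨ p3) forces p3 = True.
Set p4 = False.
Try p5 = True:
  (¬p5 ∨ ¬p7) forces p7 = False.
  (¬p1 ∨ ¬p3 ∨ p7 ∨ p8) forces p8 = True.
  clause (p6 ∨ p7 ∨ ¬p8) is falsified — backtrack.
So p5 = False.
Set p7 = True.
Set p8 = False.
Set p9 = False.
All clauses satisfied.

p1=T, p2=T, p3=T, p4=F, p5=F, p6=F, p7=T, p8=F, p9=F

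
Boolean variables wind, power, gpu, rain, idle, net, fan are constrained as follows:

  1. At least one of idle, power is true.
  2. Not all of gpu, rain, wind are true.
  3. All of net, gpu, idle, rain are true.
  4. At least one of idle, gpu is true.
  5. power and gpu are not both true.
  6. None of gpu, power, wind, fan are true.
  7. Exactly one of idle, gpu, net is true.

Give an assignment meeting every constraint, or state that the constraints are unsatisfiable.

Unsatisfiable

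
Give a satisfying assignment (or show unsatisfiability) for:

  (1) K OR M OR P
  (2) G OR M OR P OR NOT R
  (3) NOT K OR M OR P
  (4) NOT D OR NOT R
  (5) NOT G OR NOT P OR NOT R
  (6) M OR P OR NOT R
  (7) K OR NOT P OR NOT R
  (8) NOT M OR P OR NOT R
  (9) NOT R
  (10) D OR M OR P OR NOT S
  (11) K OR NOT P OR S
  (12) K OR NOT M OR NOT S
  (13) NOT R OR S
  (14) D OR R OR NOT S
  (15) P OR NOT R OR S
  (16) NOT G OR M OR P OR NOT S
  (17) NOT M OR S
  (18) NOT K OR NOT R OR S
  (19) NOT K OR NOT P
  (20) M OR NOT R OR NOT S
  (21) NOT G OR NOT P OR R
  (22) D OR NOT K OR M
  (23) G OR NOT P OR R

Unit clause (NOT R) forces R = False.
Set M = True.
  then (NOT M OR S) forces S = True.
  then (K OR NOT M OR NOT S) forces K = True.
  then (D OR R OR NOT S) forces D = True.
  then (NOT K OR NOT P) forces P = False.
Set G = False.
All clauses satisfied.

M = True; S = True; R = False; K = True; D = True; G = False; P = False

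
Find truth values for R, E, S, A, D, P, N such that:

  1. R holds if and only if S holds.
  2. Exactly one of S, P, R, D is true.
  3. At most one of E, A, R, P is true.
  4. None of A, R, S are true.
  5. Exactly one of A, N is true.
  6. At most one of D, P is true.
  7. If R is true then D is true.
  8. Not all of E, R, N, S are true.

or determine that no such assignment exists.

R: False; E: False; S: False; A: False; D: True; P: False; N: True

  (1) R=F, S=F — same ✓
  (2) {S, P, R, D}: 1 true — exactly one ✓
  (3) {E, A, R, P}: 0 true — at most one ✓
  (4) {A, R, S}: 0 true — none ✓
  (5) {A, N}: 1 true — exactly one ✓
  (6) {D, P}: 1 true — at most one ✓
  (7) R=F ⇒ D: vacuous ✓
  (8) {E, R, N, S}: 1/4 true — not all ✓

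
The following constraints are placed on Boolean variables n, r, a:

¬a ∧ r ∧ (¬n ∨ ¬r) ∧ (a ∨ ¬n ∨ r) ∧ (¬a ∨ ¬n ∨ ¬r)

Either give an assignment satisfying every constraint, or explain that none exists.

n = False, r = True, a = False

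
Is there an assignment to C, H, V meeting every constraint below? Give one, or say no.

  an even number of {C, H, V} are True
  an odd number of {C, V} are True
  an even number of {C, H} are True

C = True; H = True; V = False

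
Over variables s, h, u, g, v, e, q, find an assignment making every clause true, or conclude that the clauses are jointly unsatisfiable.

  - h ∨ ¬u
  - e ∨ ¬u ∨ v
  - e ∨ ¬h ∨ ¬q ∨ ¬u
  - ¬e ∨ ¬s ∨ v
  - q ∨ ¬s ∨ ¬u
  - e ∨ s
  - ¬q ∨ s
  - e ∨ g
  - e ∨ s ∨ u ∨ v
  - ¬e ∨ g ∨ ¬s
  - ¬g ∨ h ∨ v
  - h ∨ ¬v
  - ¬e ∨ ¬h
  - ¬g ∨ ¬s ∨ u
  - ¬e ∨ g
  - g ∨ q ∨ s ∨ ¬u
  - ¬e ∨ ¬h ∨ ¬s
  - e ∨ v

The formula is unsatisfiable.

Case h = True:
  (¬e ∨ ¬h) forces e = False.
  (e ∨ s) forces s = True.
  (e ∨ g) forces g = True.
  (¬g ∨ ¬s ∨ u) forces u = True.
  (e ∨ ¬u ∨ v) forces v = True.
  (e ∨ ¬h ∨ ¬q ∨ ¬u) forces q = False.
  Clause (q ∨ ¬s ∨ ¬u) is falsified — contradiction.
Case h = False:
  (h ∨ ¬u) forces u = False.
  (h ∨ ¬v) forces v = False.
  (¬g ∨ h ∨ v) forces g = False.
  (e ∨ g) forces e = True.
  Clause (¬e ∨ g) is falsified — contradiction.
Both cases fail, so the formula is unsatisfiable.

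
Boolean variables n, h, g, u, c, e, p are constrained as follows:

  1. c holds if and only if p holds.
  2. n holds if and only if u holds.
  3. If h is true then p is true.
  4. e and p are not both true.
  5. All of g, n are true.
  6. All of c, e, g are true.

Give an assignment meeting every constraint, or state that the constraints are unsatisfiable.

The formula is unsatisfiable.

Case c = True:
  (1) with c=T forces p = True.
  (4) with p=T forces e = False.
  Constraint (6) is violated (e=F) — contradiction.
Case c = False:
  Constraint (6) is violated (c=F) — contradiction.
Both cases fail — unsatisfiable.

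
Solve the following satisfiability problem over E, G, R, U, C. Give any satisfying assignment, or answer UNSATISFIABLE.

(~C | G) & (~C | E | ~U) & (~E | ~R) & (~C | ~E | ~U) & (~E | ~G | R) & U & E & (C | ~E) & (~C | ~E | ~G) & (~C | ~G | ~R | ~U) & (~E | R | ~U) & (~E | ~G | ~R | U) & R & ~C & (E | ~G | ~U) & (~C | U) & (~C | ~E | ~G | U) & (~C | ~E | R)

No satisfying assignment exists.

Case E = True:
  (~E | ~R) forces R = False.
  Clause (R) is falsified — contradiction.
Case E = False:
  Clause (E) is falsified — contradiction.
Both cases fail, so the formula is unsatisfiable.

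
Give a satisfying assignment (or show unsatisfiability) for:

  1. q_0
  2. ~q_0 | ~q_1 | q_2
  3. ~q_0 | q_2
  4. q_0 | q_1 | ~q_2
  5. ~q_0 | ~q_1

q_0 = True; q_1 = False; q_2 = True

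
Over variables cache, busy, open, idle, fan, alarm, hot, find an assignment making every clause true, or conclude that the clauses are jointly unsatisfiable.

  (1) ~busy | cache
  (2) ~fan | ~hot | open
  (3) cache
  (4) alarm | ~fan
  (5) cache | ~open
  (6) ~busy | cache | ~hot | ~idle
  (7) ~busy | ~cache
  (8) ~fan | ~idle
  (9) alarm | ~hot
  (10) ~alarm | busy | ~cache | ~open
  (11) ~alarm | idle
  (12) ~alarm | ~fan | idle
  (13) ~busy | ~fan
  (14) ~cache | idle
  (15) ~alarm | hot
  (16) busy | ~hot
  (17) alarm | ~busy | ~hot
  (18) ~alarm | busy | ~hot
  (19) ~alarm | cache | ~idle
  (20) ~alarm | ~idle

cache=T; busy=F; open=F; idle=T; fan=F; alarm=F; hot=F

Unit clause (cache) forces cache = True.
In (~busy | ~cache) only ~busy is left, so busy = False.
In (~cache | idle) only idle is left, so idle = True.
In (busy | ~hot) only ~hot is left, so hot = False.
In (~alarm | ~idle) only ~alarm is left, so alarm = False.
In (alarm | ~fan) only ~fan is left, so fan = False.
Set open = False.
All clauses satisfied.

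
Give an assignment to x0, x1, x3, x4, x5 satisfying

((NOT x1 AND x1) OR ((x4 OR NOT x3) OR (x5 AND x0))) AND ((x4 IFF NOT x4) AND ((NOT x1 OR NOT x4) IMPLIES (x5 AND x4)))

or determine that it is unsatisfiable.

The conjunct x4 IFF NOT x4 is unsatisfiable on its own:
  x4=F: evaluates to False.
  x4=T: evaluates to False.
So the whole conjunction is unsatisfiable.

Unsatisfiable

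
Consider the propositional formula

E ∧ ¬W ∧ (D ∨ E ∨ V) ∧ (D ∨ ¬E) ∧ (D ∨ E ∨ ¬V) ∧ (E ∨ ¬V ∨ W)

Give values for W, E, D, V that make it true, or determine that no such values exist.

W = False; E = True; D = True; V = False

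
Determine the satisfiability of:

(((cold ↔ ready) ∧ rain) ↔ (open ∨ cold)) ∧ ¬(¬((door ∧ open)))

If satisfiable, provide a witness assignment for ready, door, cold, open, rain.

ready: False, door: True, cold: False, open: True, rain: True

  ((cold ↔ ready) ∧ rain) ↔ (open ∨ cold) = True
    (cold ↔ ready) ∧ rain = True
      cold ↔ ready = True
    open ∨ cold = True
  ¬(¬((door ∧ open))) = True
    ¬((door ∧ open)) = False
      door ∧ open = True
Both conjuncts True, so the formula holds.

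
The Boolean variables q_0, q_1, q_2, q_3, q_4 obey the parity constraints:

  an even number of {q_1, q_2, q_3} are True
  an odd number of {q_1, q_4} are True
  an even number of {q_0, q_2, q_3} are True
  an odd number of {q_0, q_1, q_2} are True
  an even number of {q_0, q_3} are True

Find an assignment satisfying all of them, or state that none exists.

Adding constraints 1, 4, 5 mod 2: every variable appears an even number of times on the left, so the left side is 0.
But the right sides sum to 1 (mod 2). 0 ≠ 1 — the system is inconsistent.

Unsatisfiable — no assignment works.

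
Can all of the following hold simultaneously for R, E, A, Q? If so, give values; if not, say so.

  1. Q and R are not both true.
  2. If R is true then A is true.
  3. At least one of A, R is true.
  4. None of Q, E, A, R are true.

Unsatisfiable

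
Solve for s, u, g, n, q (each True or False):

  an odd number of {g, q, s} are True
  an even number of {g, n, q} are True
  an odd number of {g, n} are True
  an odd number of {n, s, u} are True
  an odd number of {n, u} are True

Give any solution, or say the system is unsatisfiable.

s=F; u=F; g=F; n=T; q=T

{g, q, s}: 1 true → odd ✓
{g, n, q}: 2 true → even ✓
{g, n}: 1 true → odd ✓
{n, s, u}: 1 true → odd ✓
{n, u}: 1 true → odd ✓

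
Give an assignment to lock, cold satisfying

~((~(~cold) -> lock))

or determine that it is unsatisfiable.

lock = False, cold = True

  ~((~(~cold) -> lock)) = True
    ~(~cold) -> lock = False
      ~(~cold) = True
        ~cold = False
The formula evaluates to True.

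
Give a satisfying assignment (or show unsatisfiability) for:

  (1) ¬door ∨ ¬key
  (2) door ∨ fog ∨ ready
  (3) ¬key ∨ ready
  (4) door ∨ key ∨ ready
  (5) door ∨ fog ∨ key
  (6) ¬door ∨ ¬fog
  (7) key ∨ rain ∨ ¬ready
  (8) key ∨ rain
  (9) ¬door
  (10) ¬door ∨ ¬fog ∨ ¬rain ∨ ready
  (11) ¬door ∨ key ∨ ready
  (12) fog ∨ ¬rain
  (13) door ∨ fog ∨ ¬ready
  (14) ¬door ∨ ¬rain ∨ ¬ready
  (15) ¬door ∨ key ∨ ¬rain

ready=T; fog=T; door=F; key=T; rain=F

Unit clause (¬door) forces door = False.
Set ready = True.
  then (door ∨ fog ∨ ¬ready) forces fog = True.
Set key = True.
Set rain = False.
All clauses satisfied.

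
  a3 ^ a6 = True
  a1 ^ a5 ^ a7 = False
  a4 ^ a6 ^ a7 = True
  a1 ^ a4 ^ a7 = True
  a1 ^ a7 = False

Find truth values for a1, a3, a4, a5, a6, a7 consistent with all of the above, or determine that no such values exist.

a1: False, a3: True, a4: True, a5: False, a6: False, a7: False

a3 ^ a6 = T ^ F = True ✓
a1 ^ a5 ^ a7 = F ^ F ^ F = False ✓
a4 ^ a6 ^ a7 = T ^ F ^ F = True ✓
a1 ^ a4 ^ a7 = F ^ T ^ F = True ✓
a1 ^ a7 = F ^ F = False ✓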